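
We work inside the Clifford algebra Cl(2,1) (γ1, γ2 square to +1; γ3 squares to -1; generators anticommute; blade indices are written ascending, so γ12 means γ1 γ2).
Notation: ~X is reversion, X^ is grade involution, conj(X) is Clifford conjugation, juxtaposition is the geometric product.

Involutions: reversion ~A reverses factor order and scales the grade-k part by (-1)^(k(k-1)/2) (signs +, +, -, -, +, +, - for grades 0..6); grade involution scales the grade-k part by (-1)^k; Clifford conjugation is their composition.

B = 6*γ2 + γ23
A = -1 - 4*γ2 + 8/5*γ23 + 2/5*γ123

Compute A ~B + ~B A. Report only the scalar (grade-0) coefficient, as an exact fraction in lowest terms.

first term: -128/5 - 2/5*γ1 - 6*γ2 - 28/5*γ3 - 12/5*γ13 + γ23
second term: -128/5 - 2/5*γ1 - 6*γ2 + 28/5*γ3 - 12/5*γ13 + γ23
Answer: -256/5


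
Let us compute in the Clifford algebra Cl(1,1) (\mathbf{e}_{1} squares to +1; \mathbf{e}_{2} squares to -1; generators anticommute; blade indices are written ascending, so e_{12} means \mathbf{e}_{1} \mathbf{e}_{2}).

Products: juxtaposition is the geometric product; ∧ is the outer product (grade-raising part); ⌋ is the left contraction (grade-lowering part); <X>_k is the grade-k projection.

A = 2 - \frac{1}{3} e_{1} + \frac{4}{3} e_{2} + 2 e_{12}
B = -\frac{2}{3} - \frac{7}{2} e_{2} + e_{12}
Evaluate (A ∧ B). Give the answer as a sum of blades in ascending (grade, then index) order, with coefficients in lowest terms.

step 1: -\frac{4}{3} + \frac{2}{9} e_{1} - \frac{71}{9} e_{2} + \frac{11}{6} e_{12}
Answer: -\frac{4}{3} + \frac{2}{9} e_{1} - \frac{71}{9} e_{2} + \frac{11}{6} e_{12}


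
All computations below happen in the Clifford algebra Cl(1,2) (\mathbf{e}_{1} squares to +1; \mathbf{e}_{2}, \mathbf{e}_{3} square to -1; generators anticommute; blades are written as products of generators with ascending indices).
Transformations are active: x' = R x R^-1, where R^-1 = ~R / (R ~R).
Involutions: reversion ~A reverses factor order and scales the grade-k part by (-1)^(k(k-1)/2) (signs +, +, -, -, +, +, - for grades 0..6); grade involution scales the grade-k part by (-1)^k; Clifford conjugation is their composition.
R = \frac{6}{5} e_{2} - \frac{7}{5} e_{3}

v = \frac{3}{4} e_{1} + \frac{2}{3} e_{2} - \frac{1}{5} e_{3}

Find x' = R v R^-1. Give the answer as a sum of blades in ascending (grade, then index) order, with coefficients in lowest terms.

~R = \frac{6}{5} e_{2} - \frac{7}{5} e_{3}, and R ~R = -\frac{17}{5}, so R^-1 = ~R / (-\frac{17}{5}).
R v = -\frac{27}{25} - \frac{9}{10} e_{1} e_{2} + \frac{21}{20} e_{1} e_{3} + \frac{52}{75} e_{2} e_{3}
Answer: -\frac{3}{4} e_{1} + \frac{122}{1275} e_{2} - \frac{293}{425} e_{3}


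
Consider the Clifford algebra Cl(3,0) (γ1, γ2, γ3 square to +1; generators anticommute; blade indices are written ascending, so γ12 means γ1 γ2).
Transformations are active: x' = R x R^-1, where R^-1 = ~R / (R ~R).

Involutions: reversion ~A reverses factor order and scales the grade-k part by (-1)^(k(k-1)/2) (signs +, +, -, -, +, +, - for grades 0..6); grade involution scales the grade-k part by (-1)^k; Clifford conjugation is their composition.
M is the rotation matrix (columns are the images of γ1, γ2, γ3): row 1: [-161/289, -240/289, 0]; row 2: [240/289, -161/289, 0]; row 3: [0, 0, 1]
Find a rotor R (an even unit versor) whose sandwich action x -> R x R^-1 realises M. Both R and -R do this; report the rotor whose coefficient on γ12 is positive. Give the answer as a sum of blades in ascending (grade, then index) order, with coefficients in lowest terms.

Method: write R = a + b12*γ12 + b13*γ13 + b23*γ23 with a^2 + b12^2 + b13^2 + b23^2 = 1 (so R^-1 = ~R). Expanding the columns R e_j ~R gives tr M = 4a^2 - 1 and, from the antisymmetric part, M21 - M12 = -4a*b12, M13 - M31 = 4a*b13, M32 - M23 = -4a*b23.
Here tr M = -33/289, so a^2 = (1 + tr M)/4 = 64/289 and a = ±8/17. Taking a = 8/17: M21 - M12 = 480/289, M13 - M31 = 0, M32 - M23 = 0, giving b12 = -15/17, b13 = 0, b23 = 0, i.e. R = 8/17 - 15/17*γ12.
Its γ12 coefficient is negative, so report the other preimage -R.
Answer: -8/17 + 15/17*γ12. Note: both R and -R realise this M (trace -33/289); the covering map identifies them, and the γ12-coefficient sign is the tie-breaker.


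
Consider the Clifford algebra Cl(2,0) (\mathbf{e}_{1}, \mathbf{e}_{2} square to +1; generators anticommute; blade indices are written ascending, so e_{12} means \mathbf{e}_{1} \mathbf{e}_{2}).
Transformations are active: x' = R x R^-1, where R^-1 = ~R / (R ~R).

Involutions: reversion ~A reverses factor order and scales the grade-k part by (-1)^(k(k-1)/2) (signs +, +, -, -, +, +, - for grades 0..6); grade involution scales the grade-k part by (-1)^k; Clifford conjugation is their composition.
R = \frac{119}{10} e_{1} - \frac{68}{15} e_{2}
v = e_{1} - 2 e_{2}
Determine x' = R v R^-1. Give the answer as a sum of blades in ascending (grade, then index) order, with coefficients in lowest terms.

~R = \frac{119}{10} e_{1} - \frac{68}{15} e_{2}, and R ~R = \frac{29189}{180}, so R^-1 = ~R / (\frac{29189}{180}).
R v = \frac{629}{30} - \frac{289}{15} e_{12}
Answer: \frac{1049}{505} e_{1} + \frac{418}{505} e_{2}


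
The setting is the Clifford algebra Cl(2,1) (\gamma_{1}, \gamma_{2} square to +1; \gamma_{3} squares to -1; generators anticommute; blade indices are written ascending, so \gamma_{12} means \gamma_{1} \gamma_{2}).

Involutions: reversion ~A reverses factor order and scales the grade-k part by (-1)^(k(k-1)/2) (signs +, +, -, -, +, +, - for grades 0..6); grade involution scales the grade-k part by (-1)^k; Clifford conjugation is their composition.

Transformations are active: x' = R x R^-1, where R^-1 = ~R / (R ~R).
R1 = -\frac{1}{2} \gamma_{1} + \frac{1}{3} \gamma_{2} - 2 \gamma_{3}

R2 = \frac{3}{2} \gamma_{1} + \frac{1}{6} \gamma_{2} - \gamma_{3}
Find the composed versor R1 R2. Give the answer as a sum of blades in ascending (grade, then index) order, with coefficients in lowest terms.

Distribute over the terms of R1 (each basis-blade product reordered to ascending indices, repeated generators contracted through their squares):
(-\frac{1}{2} \gamma_{1}) R2 = -\frac{3}{4} - \frac{1}{12} \gamma_{12} + \frac{1}{2} \gamma_{13}
(\frac{1}{3} \gamma_{2}) R2 = \frac{1}{18} - \frac{1}{2} \gamma_{12} - \frac{1}{3} \gamma_{23}
(-2 \gamma_{3}) R2 = -2 + 3 \gamma_{13} + \frac{1}{3} \gamma_{23}
Summing the partial products and collecting blades:
Answer: -\frac{97}{36} - \frac{7}{12} \gamma_{12} + \frac{7}{2} \gamma_{13}


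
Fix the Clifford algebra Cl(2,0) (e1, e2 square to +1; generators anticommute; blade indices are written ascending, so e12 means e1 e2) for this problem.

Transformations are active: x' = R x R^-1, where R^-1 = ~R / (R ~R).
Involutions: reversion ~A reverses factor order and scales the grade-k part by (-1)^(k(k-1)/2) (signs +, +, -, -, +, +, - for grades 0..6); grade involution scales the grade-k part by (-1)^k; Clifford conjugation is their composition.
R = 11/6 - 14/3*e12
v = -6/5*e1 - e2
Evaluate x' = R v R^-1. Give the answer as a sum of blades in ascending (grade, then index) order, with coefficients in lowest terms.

~R = 11/6 + 14/3*e12, and R ~R = 905/36, so R^-1 = ~R / (905/36).
R v = 37/15*e1 - 223/30*e2
Answer: 7058/4525*e1 - 381/4525*e2


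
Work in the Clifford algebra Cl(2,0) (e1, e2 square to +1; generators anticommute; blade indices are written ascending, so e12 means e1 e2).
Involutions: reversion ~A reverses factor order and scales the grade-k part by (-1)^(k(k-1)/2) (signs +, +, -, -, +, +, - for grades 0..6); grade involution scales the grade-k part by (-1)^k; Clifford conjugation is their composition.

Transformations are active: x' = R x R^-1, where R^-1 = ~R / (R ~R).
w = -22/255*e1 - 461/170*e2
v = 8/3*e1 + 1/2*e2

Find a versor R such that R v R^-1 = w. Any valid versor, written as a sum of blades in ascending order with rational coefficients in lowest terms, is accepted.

Key observation: q(v) = q(w) = 265/36 (sandwiches preserve the norm), so R = v + w = 658/255*e1 - 188/85*e2 works whenever it is invertible — the component of v along it is kept and (v - w)/2 reverses, sending v to w.
Answer: 658/255*e1 - 188/85*e2


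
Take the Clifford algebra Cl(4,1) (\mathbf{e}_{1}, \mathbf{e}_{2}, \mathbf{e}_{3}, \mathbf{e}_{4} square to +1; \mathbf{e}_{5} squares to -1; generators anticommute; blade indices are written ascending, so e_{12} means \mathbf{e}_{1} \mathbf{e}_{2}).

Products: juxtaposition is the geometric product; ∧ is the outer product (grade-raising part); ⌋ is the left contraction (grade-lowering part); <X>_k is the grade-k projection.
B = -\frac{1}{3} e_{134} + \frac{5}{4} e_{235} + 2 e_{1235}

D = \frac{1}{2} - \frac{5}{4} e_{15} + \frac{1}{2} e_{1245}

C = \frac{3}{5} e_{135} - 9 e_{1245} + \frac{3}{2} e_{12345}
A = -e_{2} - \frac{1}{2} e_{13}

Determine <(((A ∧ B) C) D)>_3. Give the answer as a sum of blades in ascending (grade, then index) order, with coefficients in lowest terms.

step 1: -\frac{1}{3} e_{1234}
step 2: -\frac{1}{2} e_{5} - 3 e_{35} - \frac{1}{5} e_{245}
step 3: \frac{29}{40} e_{1} - \frac{1}{4} e_{5} - \frac{15}{4} e_{13} - \frac{3}{2} e_{35} - \frac{1}{10} e_{245} - \frac{3}{2} e_{1234}
step 4: -\frac{1}{10} e_{245}
Answer: -\frac{1}{10} e_{245}


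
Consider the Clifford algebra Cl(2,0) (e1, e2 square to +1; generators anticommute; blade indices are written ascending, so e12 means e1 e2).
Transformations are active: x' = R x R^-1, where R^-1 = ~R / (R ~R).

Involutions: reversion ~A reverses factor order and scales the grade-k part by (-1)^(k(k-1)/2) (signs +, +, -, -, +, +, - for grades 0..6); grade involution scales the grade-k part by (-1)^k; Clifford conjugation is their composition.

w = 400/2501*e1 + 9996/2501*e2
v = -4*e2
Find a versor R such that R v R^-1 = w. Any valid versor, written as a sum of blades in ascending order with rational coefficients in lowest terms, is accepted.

Take R = v + w = 400/2501*e1 - 8/2501*e2. Because q(v) = q(w) = 16, conjugation by R sends v exactly to w.
Answer: 400/2501*e1 - 8/2501*e2


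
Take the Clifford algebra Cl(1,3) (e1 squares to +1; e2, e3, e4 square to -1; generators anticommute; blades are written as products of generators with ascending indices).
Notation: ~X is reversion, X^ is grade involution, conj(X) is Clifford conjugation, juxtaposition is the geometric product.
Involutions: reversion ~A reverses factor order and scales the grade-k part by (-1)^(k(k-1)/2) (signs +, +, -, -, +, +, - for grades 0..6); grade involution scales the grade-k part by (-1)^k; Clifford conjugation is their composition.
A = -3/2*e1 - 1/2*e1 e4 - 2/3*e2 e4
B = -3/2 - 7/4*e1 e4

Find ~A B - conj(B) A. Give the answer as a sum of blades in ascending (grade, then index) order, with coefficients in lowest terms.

first term: -7/8 + 9/4*e1 + 21/8*e4 + 7/6*e1 e2 - 3/4*e1 e4 - e2 e4
second term: -7/8 + 9/4*e1 + 21/8*e4 - 7/6*e1 e2 + 3/4*e1 e4 + e2 e4
Answer: 7/3*e1 e2 - 3/2*e1 e4 - 2*e2 e4


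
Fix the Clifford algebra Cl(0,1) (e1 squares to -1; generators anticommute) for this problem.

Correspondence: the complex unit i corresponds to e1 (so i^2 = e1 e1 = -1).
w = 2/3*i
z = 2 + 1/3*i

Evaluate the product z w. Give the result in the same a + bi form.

In blades: z = 2 + 1/3*e1, w = 2/3*e1.
Distribute z over w term by term (generator squares from the signature, products reordered to ascending indices): (2)*w = 4/3*e1; (1/3*e1)*w = -2/9.
Sum: -2/9 + 4/3*e1; translating back through the correspondence:
Answer: -2/9 + 4/3*i


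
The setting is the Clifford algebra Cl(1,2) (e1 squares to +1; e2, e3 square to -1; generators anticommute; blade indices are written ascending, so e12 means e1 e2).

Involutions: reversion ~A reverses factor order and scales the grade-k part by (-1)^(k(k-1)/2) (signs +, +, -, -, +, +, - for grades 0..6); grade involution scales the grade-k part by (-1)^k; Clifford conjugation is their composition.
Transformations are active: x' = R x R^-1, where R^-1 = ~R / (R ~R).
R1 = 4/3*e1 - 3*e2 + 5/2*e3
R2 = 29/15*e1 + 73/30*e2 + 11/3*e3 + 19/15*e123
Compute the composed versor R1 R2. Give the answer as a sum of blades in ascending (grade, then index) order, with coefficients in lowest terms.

Distribute over the terms of R1 (each basis-blade product reordered to ascending indices, repeated generators contracted through their squares):
(4/3*e1) R2 = 116/45 + 146/45*e12 + 44/9*e13 + 76/45*e23
(-3*e2) R2 = 73/10 + 29/5*e12 - 19/5*e13 - 11*e23
(5/2*e3) R2 = -55/6 - 19/6*e12 - 29/6*e13 - 73/12*e23
Summing the partial products and collecting blades:
Answer: 32/45 + 529/90*e12 - 337/90*e13 - 2771/180*e23


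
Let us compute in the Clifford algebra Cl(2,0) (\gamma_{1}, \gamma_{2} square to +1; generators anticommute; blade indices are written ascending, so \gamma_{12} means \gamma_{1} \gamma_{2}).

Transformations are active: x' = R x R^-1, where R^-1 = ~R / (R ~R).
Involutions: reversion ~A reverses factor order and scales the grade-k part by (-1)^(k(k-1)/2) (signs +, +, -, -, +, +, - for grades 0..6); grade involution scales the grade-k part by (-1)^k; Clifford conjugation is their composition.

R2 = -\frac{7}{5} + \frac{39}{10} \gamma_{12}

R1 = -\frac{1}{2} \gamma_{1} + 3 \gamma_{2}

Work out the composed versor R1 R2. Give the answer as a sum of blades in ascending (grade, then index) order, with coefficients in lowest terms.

Distribute over the terms of R1 (each basis-blade product reordered to ascending indices, repeated generators contracted through their squares):
(-\frac{1}{2} \gamma_{1}) R2 = \frac{7}{10} \gamma_{1} - \frac{39}{20} \gamma_{2}
(3 \gamma_{2}) R2 = -\frac{117}{10} \gamma_{1} - \frac{21}{5} \gamma_{2}
Summing the partial products and collecting blades:
Answer: -11 \gamma_{1} - \frac{123}{20} \gamma_{2}


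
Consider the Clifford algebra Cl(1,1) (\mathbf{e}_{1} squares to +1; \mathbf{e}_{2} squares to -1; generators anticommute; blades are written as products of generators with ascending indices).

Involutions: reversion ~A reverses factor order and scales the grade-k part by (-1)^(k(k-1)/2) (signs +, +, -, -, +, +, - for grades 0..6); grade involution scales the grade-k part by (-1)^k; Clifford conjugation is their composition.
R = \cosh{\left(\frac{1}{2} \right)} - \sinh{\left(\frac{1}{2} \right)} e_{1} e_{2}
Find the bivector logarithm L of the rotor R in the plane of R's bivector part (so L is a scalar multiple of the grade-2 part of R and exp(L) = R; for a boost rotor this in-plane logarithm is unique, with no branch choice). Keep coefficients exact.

The scalar part of R is \cosh{\left(\frac{1}{2} \right)}, giving the rapidity magnitude (cosh is even); the bivector part supplies orientation, its quotient by sinh of the rapidity is the plane, and L = rapidity * plane — unique in that plane, since flipping both signs leaves L unchanged.
Concretely: cosh(rapidity) = \cosh{\left(\frac{1}{2} \right)} gives rapidity = ±\frac{1}{2}, and since rapidity/sinh(rapidity) is even the sign is immaterial: L = (rapidity/sinh(rapidity)) * <R>_2 = (\frac{1}{2 \sinh{\left(\frac{1}{2} \right)}}) * <R>_2.
Answer: - \frac{1}{2} e_{1} e_{2}


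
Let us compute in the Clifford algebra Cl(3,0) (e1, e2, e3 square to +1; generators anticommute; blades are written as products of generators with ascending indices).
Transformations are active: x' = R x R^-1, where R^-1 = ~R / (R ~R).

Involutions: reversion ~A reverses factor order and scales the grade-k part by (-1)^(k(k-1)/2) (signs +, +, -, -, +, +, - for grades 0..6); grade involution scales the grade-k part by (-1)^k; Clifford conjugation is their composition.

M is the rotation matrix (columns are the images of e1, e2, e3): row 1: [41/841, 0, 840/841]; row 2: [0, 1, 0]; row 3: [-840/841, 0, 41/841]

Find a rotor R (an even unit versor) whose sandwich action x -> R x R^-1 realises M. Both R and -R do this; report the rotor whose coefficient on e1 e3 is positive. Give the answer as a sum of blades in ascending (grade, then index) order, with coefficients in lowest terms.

Method: write R = a + b12*e1 e2 + b13*e1 e3 + b23*e2 e3 with a^2 + b12^2 + b13^2 + b23^2 = 1 (so R^-1 = ~R). Expanding the columns R e_j ~R gives tr M = 4a^2 - 1 and, from the antisymmetric part, M21 - M12 = -4a*b12, M13 - M31 = 4a*b13, M32 - M23 = -4a*b23.
Here tr M = 923/841, so a^2 = (1 + tr M)/4 = 441/841 and a = ±21/29. Taking a = 21/29: M21 - M12 = 0, M13 - M31 = 1680/841, M32 - M23 = 0, giving b12 = 0, b13 = 20/29, b23 = 0, i.e. R = 21/29 + 20/29*e1 e3.
Its e1 e3 coefficient is already positive.
Answer: 21/29 + 20/29*e1 e3. Key observation: the double cover Spin(3) -> SO(3) sends R and -R to the same matrix (trace 923/841 here), so the stated sign of the e1 e3 coefficient is what selects one sheet.


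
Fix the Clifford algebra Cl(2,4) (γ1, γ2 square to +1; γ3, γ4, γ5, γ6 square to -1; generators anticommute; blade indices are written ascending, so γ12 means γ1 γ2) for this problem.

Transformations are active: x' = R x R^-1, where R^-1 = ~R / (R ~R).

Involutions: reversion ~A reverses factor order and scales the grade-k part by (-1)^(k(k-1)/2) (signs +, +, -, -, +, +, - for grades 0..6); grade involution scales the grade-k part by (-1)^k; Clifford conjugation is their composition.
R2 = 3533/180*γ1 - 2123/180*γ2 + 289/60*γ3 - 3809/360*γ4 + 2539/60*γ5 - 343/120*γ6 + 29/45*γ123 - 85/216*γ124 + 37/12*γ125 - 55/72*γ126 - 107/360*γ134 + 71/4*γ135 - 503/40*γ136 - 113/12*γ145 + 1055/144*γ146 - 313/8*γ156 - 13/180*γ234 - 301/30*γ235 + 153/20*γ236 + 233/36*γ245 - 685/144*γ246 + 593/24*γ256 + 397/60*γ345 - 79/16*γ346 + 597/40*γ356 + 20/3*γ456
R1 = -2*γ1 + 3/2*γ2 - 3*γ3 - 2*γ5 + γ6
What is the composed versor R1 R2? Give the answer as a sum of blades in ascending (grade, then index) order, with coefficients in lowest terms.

Distribute over the terms of R1 (each basis-blade product reordered to ascending indices, repeated generators contracted through their squares):
(-2*γ1) R2 = -3533/90 + 2123/90*γ12 - 289/30*γ13 + 3809/180*γ14 - 2539/30*γ15 + 343/60*γ16 - 58/45*γ23 + 85/108*γ24 - 37/6*γ25 + 55/36*γ26 + 107/180*γ34 - 71/2*γ35 + 503/20*γ36 + 113/6*γ45 - 1055/72*γ46 + 313/4*γ56 + 13/90*γ1234 + 301/15*γ1235 - 153/10*γ1236 - 233/18*γ1245 + 685/72*γ1246 - 593/12*γ1256 - 397/30*γ1345 + 79/8*γ1346 - 597/20*γ1356 - 40/3*γ1456
(3/2*γ2) R2 = -2123/120 - 3533/120*γ12 - 29/30*γ13 + 85/144*γ14 - 37/8*γ15 + 55/48*γ16 + 289/40*γ23 - 3809/240*γ24 + 2539/40*γ25 - 343/80*γ26 - 13/120*γ34 - 301/20*γ35 + 459/40*γ36 + 233/24*γ45 - 685/96*γ46 + 593/16*γ56 + 107/240*γ1234 - 213/8*γ1235 + 1509/80*γ1236 + 113/8*γ1245 - 1055/96*γ1246 + 939/16*γ1256 + 397/40*γ2345 - 237/32*γ2346 + 1791/80*γ2356 + 10*γ2456
(-3*γ3) R2 = 289/20 + 29/15*γ12 + 3533/60*γ13 + 107/120*γ14 - 213/4*γ15 + 1509/40*γ16 - 2123/60*γ23 + 13/60*γ24 + 301/10*γ25 - 459/20*γ26 + 3809/120*γ34 - 2539/20*γ35 + 343/40*γ36 + 397/20*γ45 - 237/16*γ46 + 1791/40*γ56 + 85/72*γ1234 - 37/4*γ1235 + 55/24*γ1236 - 113/4*γ1345 + 1055/48*γ1346 - 939/8*γ1356 + 233/12*γ2345 - 685/48*γ2346 + 593/8*γ2356 - 20*γ3456
(-2*γ5) R2 = 2539/30 + 37/6*γ12 + 71/2*γ13 - 113/6*γ14 + 3533/90*γ15 + 313/4*γ16 - 301/15*γ23 + 233/18*γ24 - 2123/90*γ25 - 593/12*γ26 + 397/30*γ34 + 289/30*γ35 - 597/20*γ36 - 3809/180*γ45 - 40/3*γ46 + 343/60*γ56 + 58/45*γ1235 - 85/108*γ1245 + 55/36*γ1256 - 107/180*γ1345 + 503/20*γ1356 - 1055/72*γ1456 - 13/90*γ2345 - 153/10*γ2356 + 685/72*γ2456 + 79/8*γ3456
(γ6) R2 = 343/120 + 55/72*γ12 + 503/40*γ13 - 1055/144*γ14 + 313/8*γ15 - 3533/180*γ16 - 153/20*γ23 + 685/144*γ24 - 593/24*γ25 + 2123/180*γ26 + 79/16*γ34 - 597/40*γ35 - 289/60*γ36 - 20/3*γ45 + 3809/360*γ46 - 2539/60*γ56 - 29/45*γ1236 + 85/216*γ1246 - 37/12*γ1256 + 107/360*γ1346 - 71/4*γ1356 + 113/12*γ1456 + 13/180*γ2346 + 301/30*γ2356 - 233/36*γ2456 - 397/60*γ3456
Summing the partial products and collecting blades:
Answer: 8099/180 + 271/90*γ12 + 11563/120*γ13 - 211/60*γ14 - 11543/180*γ15 + 74311/720*γ16 - 20579/360*γ23 + 3061/1080*γ24 + 352/9*γ25 - 45599/720*γ26 + 36287/720*γ34 - 4387/24*γ35 + 158/15*γ36 + 7403/360*γ45 - 56669/1440*γ46 + 9879/80*γ56 + 85/48*γ1234 - 5227/360*γ1235 + 3751/720*γ1236 + 85/216*γ1245 - 935/864*γ1246 + 1111/144*γ1256 - 3787/90*γ1345 + 23149/720*γ1346 - 5593/40*γ1356 - 1337/72*γ1456 + 10511/360*γ2345 - 31111/1440*γ2346 + 21899/240*γ2356 + 313/24*γ2456 - 2009/120*γ3456


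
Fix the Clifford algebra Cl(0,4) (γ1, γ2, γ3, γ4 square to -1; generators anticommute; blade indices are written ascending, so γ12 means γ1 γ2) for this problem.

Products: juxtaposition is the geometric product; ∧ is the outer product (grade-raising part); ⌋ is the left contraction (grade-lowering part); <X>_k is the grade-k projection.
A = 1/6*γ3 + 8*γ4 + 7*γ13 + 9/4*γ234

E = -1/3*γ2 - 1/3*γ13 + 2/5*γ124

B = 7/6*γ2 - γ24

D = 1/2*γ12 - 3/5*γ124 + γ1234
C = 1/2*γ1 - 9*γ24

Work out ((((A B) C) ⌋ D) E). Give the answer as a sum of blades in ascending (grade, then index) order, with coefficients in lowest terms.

step 1: -8*γ2 - 9/4*γ3 - 7/36*γ23 - 28/3*γ24 - 21/8*γ34 - 49/6*γ123 + 1/6*γ234 + 7*γ1234
step 2: -84 - 3/2*γ3 - 72*γ4 + 4*γ12 - 495/8*γ13 - 469/24*γ23 + 7/4*γ34 - 7/72*γ123 - 14/3*γ124 + 1155/16*γ134 - 67/4*γ234 - 1/12*γ1234
step 3: 43/60 + 67/4*γ1 + 1155/16*γ2 + 14/3*γ3 + 829/360*γ4 - 1739/20*γ12 + 469/24*γ14 - 495/8*γ24 - 4*γ34 - 72*γ123 + 519/10*γ124 - 84*γ1234
step 4: 17929/400 - 521/90*γ1 + 1421/45*γ2 - 1681/60*γ3 + 11081/200*γ4 - 2927/450*γ12 + 4277/180*γ13 + 1549/120*γ14 + 5497/180*γ23 + 23833/1080*γ24 + 12713/360*γ34 + 2053/80*γ123 + 12241/1800*γ124 - 31069/1080*γ134 - 479/30*γ234 - 2251/120*γ1234
Answer: 17929/400 - 521/90*γ1 + 1421/45*γ2 - 1681/60*γ3 + 11081/200*γ4 - 2927/450*γ12 + 4277/180*γ13 + 1549/120*γ14 + 5497/180*γ23 + 23833/1080*γ24 + 12713/360*γ34 + 2053/80*γ123 + 12241/1800*γ124 - 31069/1080*γ134 - 479/30*γ234 - 2251/120*γ1234


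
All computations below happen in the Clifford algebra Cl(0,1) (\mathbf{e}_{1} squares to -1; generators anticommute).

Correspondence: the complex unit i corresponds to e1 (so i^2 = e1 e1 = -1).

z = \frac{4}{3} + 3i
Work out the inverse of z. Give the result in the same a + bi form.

In blades: z = \frac{4}{3} + 3 e_{1}.
With qbar = \frac{4}{3} - 3 e_{1} (scalar fixed, mapped units negated), z qbar = \frac{97}{9} (the sum of squared coefficients), so z^-1 = qbar / (\frac{97}{9}) = \frac{12}{97} - \frac{27}{97} e_{1}; translating back:
Answer: \frac{12}{97} - \frac{27}{97}i


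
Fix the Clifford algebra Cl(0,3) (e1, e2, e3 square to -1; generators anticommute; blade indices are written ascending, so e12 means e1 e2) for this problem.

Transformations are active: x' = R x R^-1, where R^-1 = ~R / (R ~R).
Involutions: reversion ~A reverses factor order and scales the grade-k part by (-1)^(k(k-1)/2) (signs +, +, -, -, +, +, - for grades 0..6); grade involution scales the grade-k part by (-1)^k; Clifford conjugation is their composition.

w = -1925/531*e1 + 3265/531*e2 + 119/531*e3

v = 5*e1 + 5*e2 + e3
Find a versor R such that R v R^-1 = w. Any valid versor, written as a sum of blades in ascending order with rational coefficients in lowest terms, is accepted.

A norm check does it: q(v) = q(w) = -51, hence R = v + w = 730/531*e1 + 5920/531*e2 + 650/531*e3 realises the map — parallel part kept, (v - w)/2 negated, v carried to w.
Answer: 730/531*e1 + 5920/531*e2 + 650/531*e3


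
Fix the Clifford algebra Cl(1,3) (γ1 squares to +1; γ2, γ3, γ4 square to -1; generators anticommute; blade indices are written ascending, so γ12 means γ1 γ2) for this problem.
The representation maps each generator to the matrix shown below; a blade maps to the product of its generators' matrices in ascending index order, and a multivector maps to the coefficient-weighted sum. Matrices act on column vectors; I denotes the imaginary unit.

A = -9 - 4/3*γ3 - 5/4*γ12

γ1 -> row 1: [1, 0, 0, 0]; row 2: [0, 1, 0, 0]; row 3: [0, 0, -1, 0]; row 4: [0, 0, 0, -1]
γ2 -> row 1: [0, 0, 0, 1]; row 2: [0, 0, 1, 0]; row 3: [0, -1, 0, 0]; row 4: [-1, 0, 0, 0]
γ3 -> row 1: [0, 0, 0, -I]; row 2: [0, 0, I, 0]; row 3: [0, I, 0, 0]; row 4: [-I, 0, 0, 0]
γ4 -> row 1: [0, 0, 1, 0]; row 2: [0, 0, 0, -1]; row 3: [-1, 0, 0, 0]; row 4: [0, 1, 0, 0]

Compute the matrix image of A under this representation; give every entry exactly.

Bivector images (products of the table entries): rho(γ12) = rho(γ1)rho(γ2) = row 1: [0, 0, 0, 1]; row 2: [0, 0, 1, 0]; row 3: [0, 1, 0, 0]; row 4: [1, 0, 0, 0].
M = (-9)*1 + (-4/3)*rho(γ3) + (-5/4)*rho(γ12), summed entrywise (1 is the identity matrix):
Answer: row 1: [-9, 0, 0, -5/4 + 4*I/3]; row 2: [0, -9, -5/4 - 4*I/3, 0]; row 3: [0, -5/4 - 4*I/3, -9, 0]; row 4: [-5/4 + 4*I/3, 0, 0, -9]


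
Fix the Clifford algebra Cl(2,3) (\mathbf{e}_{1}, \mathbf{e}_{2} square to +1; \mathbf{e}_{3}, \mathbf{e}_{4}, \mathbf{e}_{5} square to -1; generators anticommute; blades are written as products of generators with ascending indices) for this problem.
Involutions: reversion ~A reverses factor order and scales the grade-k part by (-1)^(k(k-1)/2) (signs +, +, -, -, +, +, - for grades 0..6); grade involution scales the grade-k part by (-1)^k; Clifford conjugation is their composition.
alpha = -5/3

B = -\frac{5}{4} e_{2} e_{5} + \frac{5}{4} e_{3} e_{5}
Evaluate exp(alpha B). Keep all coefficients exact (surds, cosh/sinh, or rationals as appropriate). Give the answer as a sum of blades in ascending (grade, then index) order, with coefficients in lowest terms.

B^2 term by term: the squares give (-\frac{5}{4})^2*(e_{2} e_{5})^2 + (\frac{5}{4})^2*(e_{3} e_{5})^2 = \frac{25}{16}*(+1) + \frac{25}{16}*(-1) = 0 (each basis 2-blade squares to minus the product of its generators' squares); cross terms between blades sharing an index anticommute and cancel. So B^2 = 0.
B^2 = 0, so the series closes: exp(alpha B) = 1 + alpha B (parabolic case).
Answer: 1 + \frac{25}{12} e_{2} e_{5} - \frac{25}{12} e_{3} e_{5}


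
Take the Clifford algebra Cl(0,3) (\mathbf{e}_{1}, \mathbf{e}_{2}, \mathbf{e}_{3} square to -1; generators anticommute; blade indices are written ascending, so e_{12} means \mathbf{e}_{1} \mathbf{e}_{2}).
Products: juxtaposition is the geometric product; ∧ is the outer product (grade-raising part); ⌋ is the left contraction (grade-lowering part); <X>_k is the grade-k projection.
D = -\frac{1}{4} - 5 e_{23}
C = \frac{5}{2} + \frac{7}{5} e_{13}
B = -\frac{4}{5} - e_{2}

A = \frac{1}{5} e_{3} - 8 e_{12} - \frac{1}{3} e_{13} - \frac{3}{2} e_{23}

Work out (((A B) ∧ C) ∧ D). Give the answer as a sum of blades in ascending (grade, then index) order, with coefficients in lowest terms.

step 1: -8 e_{1} + \frac{67}{50} e_{3} + \frac{32}{5} e_{12} + \frac{4}{15} e_{13} + \frac{7}{5} e_{23} - \frac{1}{3} e_{123}
step 2: -20 e_{1} + \frac{67}{20} e_{3} + 16 e_{12} + \frac{2}{3} e_{13} + \frac{7}{2} e_{23} - \frac{5}{6} e_{123}
step 3: 5 e_{1} - \frac{67}{80} e_{3} - 4 e_{12} - \frac{1}{6} e_{13} - \frac{7}{8} e_{23} + \frac{2405}{24} e_{123}
Answer: 5 e_{1} - \frac{67}{80} e_{3} - 4 e_{12} - \frac{1}{6} e_{13} - \frac{7}{8} e_{23} + \frac{2405}{24} e_{123}


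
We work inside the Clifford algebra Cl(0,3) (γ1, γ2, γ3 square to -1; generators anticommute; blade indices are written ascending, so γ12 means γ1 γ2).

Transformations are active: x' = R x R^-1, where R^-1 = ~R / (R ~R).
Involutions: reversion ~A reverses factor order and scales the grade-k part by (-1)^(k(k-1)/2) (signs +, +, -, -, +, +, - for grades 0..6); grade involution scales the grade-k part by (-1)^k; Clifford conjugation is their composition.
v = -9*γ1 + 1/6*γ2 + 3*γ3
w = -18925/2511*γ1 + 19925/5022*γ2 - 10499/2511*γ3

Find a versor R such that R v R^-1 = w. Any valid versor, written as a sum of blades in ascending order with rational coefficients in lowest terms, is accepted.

The midline construction: v and w both square to -3241/36, so reflecting in their sum -41524/2511*γ1 + 10381/2511*γ2 - 2966/2511*γ3 exchanges them.
Answer: -41524/2511*γ1 + 10381/2511*γ2 - 2966/2511*γ3


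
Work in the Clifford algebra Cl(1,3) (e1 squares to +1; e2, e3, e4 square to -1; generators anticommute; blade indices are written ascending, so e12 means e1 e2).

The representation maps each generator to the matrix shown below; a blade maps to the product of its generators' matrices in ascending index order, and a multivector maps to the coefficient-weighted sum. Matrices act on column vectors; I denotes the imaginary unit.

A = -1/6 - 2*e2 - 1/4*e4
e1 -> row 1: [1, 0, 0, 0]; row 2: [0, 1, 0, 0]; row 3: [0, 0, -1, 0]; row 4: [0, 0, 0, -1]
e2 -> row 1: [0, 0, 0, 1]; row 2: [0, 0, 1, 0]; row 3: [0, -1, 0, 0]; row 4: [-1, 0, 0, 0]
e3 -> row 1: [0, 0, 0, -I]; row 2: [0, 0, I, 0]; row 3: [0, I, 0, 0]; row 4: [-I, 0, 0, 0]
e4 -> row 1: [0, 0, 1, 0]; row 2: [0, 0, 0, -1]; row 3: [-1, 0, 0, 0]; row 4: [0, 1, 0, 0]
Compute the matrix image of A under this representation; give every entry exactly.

M = (-1/6)*1 + (-2)*rho(e2) + (-1/4)*rho(e4), summed entrywise (1 is the identity matrix):
Answer: row 1: [-1/6, 0, -1/4, -2]; row 2: [0, -1/6, -2, 1/4]; row 3: [1/4, 2, -1/6, 0]; row 4: [2, -1/4, 0, -1/6]


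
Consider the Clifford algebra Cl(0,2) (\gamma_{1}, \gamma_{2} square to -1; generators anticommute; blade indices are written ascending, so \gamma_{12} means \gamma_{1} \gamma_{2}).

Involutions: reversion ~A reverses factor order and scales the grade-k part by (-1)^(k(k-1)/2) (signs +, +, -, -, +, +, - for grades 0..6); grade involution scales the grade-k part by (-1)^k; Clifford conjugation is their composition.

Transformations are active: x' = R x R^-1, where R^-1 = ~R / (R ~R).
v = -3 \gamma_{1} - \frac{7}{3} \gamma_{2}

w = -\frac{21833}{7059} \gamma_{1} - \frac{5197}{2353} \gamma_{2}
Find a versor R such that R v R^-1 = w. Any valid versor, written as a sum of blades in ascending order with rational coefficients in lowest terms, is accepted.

Construction: equal norms (both -\frac{130}{9}) license R = v + w = -\frac{43010}{7059} \gamma_{1} - \frac{32062}{7059} \gamma_{2} — nothing changes along that direction, while (v - w)/2 changes sign, so v maps onto w.
Answer: -\frac{43010}{7059} \gamma_{1} - \frac{32062}{7059} \gamma_{2}


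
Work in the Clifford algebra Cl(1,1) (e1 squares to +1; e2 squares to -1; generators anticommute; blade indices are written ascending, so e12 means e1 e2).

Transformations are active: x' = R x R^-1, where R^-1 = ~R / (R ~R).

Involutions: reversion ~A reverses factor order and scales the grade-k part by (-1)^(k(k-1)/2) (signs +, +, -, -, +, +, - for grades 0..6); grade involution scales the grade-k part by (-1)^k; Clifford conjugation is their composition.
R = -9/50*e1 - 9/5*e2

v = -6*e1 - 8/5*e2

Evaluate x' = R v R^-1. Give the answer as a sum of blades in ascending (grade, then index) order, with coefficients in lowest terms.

~R = -9/50*e1 - 9/5*e2, and R ~R = -8019/2500, so R^-1 = ~R / (-8019/2500).
R v = -9/5 - 1314/125*e12
Answer: 574/99*e1 - 208/495*e2


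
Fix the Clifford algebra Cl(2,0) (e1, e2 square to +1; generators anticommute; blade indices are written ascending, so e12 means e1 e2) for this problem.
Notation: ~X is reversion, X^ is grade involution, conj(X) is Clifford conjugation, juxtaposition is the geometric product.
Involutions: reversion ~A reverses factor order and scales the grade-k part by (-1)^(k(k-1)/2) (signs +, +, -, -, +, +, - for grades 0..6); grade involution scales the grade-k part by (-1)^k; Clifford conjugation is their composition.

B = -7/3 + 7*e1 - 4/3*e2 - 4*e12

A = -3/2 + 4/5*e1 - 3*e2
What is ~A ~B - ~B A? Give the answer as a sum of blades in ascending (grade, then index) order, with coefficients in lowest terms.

first term: 131/10 - 11/30*e1 + 61/5*e2 + 209/15*e12
second term: 131/10 - 731/30*e1 + 29/5*e2 - 389/15*e12
Answer: 24*e1 + 32/5*e2 + 598/15*e12


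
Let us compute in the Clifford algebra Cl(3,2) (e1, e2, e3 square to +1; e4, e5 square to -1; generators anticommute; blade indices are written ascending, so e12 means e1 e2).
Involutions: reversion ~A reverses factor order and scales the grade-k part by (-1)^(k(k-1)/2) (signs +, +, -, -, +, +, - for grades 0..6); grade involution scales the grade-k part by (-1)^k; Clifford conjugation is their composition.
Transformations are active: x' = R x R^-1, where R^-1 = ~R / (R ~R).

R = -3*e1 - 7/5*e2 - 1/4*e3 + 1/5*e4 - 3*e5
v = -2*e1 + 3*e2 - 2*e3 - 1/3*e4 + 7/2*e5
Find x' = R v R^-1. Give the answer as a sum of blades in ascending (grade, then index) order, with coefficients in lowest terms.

~R = -3*e1 - 7/5*e2 - 1/4*e3 + 1/5*e4 - 3*e5, and R ~R = 793/400, so R^-1 = ~R / (793/400).
R v = 193/15 - 59/5*e12 + 11/2*e13 + 7/5*e14 - 33/2*e15 + 71/20*e23 - 2/15*e24 + 41/10*e25 + 29/60*e34 - 55/8*e35 - 3/10*e45
Answer: -29294/793*e1 - 50369/2379*e2 - 2962/2379*e3 + 2323/793*e4 - 67311/1586*e5


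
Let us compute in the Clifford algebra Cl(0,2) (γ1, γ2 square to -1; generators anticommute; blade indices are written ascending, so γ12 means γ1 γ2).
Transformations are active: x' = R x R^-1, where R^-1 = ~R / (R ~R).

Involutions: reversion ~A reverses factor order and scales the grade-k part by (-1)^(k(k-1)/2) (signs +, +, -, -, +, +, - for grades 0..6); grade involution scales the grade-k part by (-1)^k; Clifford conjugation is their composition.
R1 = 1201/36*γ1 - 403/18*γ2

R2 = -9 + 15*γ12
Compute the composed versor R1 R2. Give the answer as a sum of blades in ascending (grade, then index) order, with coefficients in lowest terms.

Distribute over the terms of R1 (each basis-blade product reordered to ascending indices, repeated generators contracted through their squares):
(1201/36*γ1) R2 = -1201/4*γ1 - 6005/12*γ2
(-403/18*γ2) R2 = -2015/6*γ1 + 403/2*γ2
Summing the partial products and collecting blades:
Answer: -7633/12*γ1 - 3587/12*γ2


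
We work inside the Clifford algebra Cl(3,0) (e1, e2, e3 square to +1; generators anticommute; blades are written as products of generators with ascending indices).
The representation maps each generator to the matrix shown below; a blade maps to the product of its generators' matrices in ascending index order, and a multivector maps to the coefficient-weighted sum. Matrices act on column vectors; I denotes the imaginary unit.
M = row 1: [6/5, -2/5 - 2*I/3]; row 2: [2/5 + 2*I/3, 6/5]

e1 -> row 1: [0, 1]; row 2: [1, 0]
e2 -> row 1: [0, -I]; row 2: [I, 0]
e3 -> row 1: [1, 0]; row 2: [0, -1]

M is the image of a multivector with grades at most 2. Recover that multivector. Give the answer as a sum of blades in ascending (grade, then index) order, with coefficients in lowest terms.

Method: 1, rho(e1), rho(e2), rho(e3) form a trace-orthogonal basis of the 2x2 complex matrices (tr(X Y) = 2 if X = Y, else 0), so M = m0*1 + m1*rho(e1) + m2*rho(e2) + m3*rho(e3) with m0 = tr(M)/2 = 6/5, m1 = tr(M rho(e1))/2 = 0, m2 = tr(M rho(e2))/2 = 2/3 - 2*I/5, m3 = tr(M rho(e3))/2 = 0.
Multiplying table entries, the bivector images are rho(e1 e2) = I*rho(e3), rho(e1 e3) = -I*rho(e2), rho(e2 e3) = I*rho(e1); with real blade coefficients the real parts of m0..m3 are the coefficients of 1, e1, e2, e3 and the imaginary parts give the bivectors (e2 e3: Im m1, e1 e3: -Im m2, e1 e2: Im m3).
Answer: 6/5 + 2/3*e2 + 2/5*e1 e3


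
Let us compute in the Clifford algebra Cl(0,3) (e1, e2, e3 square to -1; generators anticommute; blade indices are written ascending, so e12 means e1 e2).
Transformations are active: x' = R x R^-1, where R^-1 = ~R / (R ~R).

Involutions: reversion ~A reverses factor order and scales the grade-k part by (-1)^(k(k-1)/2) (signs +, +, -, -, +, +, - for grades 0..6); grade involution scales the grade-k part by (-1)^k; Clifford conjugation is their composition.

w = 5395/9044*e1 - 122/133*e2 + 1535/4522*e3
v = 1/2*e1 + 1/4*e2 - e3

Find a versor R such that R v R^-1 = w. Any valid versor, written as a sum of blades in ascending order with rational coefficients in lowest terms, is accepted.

Construction: equal norms (both -21/16) license R = v + w = 9917/9044*e1 - 355/532*e2 - 2987/4522*e3 — nothing changes along that direction, while (v - w)/2 changes sign, so v maps onto w.
Answer: 9917/9044*e1 - 355/532*e2 - 2987/4522*e3


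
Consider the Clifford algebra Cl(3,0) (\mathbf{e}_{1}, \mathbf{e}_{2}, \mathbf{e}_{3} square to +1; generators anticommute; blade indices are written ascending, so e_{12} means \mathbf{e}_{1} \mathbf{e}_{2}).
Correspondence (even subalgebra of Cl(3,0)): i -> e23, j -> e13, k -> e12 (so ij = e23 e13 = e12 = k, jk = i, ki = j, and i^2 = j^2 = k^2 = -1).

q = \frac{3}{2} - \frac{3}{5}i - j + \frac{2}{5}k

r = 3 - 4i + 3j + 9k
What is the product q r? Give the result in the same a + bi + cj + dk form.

In blades: q = \frac{3}{2} + \frac{2}{5} e_{12} - e_{13} - \frac{3}{5} e_{23}, r = 3 + 9 e_{12} + 3 e_{13} - 4 e_{23}.
Distribute q over r term by term (generator squares from the signature, products reordered to ascending indices): (\frac{3}{2})*r = \frac{9}{2} + \frac{27}{2} e_{12} + \frac{9}{2} e_{13} - 6 e_{23}; (\frac{2}{5} e_{12})*r = -\frac{18}{5} + \frac{6}{5} e_{12} - \frac{8}{5} e_{13} - \frac{6}{5} e_{23}; (-e_{13})*r = 3 - 4 e_{12} - 3 e_{13} - 9 e_{23}; (-\frac{3}{5} e_{23})*r = -\frac{12}{5} - \frac{9}{5} e_{12} + \frac{27}{5} e_{13} - \frac{9}{5} e_{23}.
Sum: \frac{3}{2} + \frac{89}{10} e_{12} + \frac{53}{10} e_{13} - 18 e_{23}; translating back through the correspondence:
Answer: \frac{3}{2} - 18i + \frac{53}{10}j + \frac{89}{10}k


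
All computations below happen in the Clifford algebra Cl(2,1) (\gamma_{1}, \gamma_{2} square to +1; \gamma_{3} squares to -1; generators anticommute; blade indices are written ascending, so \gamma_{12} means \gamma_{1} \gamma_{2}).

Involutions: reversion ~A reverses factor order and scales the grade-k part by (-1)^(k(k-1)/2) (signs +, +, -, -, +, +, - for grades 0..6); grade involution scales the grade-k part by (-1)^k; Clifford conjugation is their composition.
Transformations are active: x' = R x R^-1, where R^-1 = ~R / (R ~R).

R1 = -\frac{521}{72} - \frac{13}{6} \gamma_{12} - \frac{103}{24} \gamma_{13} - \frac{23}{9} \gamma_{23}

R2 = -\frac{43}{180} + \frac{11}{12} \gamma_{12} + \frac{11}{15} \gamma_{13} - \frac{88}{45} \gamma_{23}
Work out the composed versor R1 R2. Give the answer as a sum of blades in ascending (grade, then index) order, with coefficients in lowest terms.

Distribute over the terms of R1 (each basis-blade product reordered to ascending indices, repeated generators contracted through their squares):
(-\frac{521}{72}) R2 = \frac{22403}{12960} - \frac{5731}{864} \gamma_{12} - \frac{5731}{1080} \gamma_{13} + \frac{5731}{405} \gamma_{23}
(-\frac{13}{6} \gamma_{12}) R2 = \frac{143}{72} + \frac{559}{1080} \gamma_{12} + \frac{572}{135} \gamma_{13} + \frac{143}{90} \gamma_{23}
(-\frac{103}{24} \gamma_{13}) R2 = -\frac{1133}{360} + \frac{1133}{135} \gamma_{12} + \frac{4429}{4320} \gamma_{13} - \frac{1133}{288} \gamma_{23}
(-\frac{23}{9} \gamma_{23}) R2 = \frac{2024}{405} + \frac{253}{135} \gamma_{12} + \frac{253}{108} \gamma_{13} + \frac{989}{1620} \gamma_{23}
Summing the partial products and collecting blades:
Answer: \frac{24041}{4320} + \frac{17933}{4320} \gamma_{12} + \frac{9929}{4320} \gamma_{13} + \frac{17879}{1440} \gamma_{23}


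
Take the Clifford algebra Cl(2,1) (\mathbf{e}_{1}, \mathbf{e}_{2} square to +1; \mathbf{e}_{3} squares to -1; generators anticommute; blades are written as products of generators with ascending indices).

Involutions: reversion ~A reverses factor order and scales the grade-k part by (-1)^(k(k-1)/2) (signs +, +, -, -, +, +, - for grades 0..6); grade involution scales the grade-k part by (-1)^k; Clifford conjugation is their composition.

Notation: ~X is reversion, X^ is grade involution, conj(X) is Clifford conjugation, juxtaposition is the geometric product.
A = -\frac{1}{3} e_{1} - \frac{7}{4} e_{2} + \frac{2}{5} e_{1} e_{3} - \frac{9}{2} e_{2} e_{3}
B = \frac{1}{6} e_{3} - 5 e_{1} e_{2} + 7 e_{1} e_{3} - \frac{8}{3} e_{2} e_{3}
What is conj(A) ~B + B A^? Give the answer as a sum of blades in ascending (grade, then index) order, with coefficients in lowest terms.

first term: \frac{74}{5} - \frac{521}{60} e_{1} + \frac{11}{12} e_{2} + \frac{7}{3} e_{3} + \frac{913}{30} e_{1} e_{2} - \frac{202}{9} e_{1} e_{3} - \frac{41}{24} e_{2} e_{3} + \frac{473}{36} e_{1} e_{2} e_{3}
second term: \frac{74}{5} - \frac{521}{60} e_{1} + \frac{11}{12} e_{2} + \frac{7}{3} e_{3} - \frac{913}{30} e_{1} e_{2} + \frac{202}{9} e_{1} e_{3} + \frac{41}{24} e_{2} e_{3} - \frac{473}{36} e_{1} e_{2} e_{3}
Answer: \frac{148}{5} - \frac{521}{30} e_{1} + \frac{11}{6} e_{2} + \frac{14}{3} e_{3}
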